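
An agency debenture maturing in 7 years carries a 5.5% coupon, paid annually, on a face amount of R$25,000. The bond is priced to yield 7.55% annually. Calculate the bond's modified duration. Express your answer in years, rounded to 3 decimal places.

5.511 years

Periodic yield y = 0.0755. First find Macaulay duration:
  t   CF        PV=CF/(1+0.0755)^t    t·PV
  1     1,375.00     1,278.4751     1,278.4751
  2     1,375.00     1,188.7263     2,377.4526
  3     1,375.00     1,105.2778     3,315.8335
  4     1,375.00     1,027.6874     4,110.7497
  5     1,375.00       955.5439     4,777.7193
  6     1,375.00       888.4648     5,330.7886
  7    26,375.00    15,845.9968   110,921.9779
  Σ                 22,290.1721   132,112.9967
P = 22,290.1721; Macaulay duration = 132,112.9967 / 22,290.1721 = 5.92696 years.
Modified duration = D_Mac / (1 + y) = 5.92696 / 1.0755 = 5.51089 years.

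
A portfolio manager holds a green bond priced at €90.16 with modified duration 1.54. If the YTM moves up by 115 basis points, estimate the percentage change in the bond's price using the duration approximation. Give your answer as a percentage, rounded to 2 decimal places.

Duration approximation: ΔP/P ≈ -D_mod · Δy = -1.54 × (+0.0115) = -0.017710.
As a percentage: -1.7710%.

-1.77%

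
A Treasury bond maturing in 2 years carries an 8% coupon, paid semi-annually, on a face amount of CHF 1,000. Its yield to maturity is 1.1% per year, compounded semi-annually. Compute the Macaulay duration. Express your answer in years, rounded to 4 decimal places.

Periodic yield y = 0.0055. Discount each cash flow and weight by its period:
  t   CF        PV=CF/(1+0.0055)^t    t·PV
  1        40.00        39.7812        39.7812
  2        40.00        39.5636        79.1272
  3        40.00        39.3472       118.0416
  4     1,040.00     1,017.4312     4,069.7247
  Σ                  1,136.1232     4,306.6747
Price P = Σ PV = 1,136.1232.
Macaulay duration = Σ(t·PV) / P = 4,306.6747 / 1,136.1232 = 3.79068 half-year periods.
In years: 3.79068 / 2 = 1.89534 years.

1.8953 years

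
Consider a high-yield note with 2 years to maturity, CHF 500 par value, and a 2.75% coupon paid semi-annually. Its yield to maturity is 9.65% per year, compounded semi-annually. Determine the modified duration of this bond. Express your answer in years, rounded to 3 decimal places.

1.866 years

Periodic yield y = 0.04825. First find Macaulay duration:
  t   CF        PV=CF/(1+0.04825)^t    t·PV
  1        6.875         6.5585         6.5585
  2        6.875         6.2567        12.5133
  3        6.875         5.9687        17.9060
  4      506.875       419.7990     1,679.1960
  Σ                    438.5829     1,716.1739
P = 438.5829; Macaulay duration = 1,716.1739 / 438.5829 = 3.91300 half-year periods = 1.95650 years.
Modified duration = D_Mac / (1 + y) = 1.95650 / 1.04825 = 1.86644 years.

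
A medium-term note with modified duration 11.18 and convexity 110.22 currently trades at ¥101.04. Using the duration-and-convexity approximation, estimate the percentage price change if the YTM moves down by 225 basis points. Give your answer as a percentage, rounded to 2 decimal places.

Duration effect: -D_mod·Δy = -11.18 × (-0.0225) = +0.251550
Convexity effect: ½·C·(Δy)² = 0.5 × 110.22 × (-0.0225)² = +0.0278994375
ΔP/P ≈ +0.251550 + 0.0278994375 = +0.2794494375
= +27.94494375%.

+27.94%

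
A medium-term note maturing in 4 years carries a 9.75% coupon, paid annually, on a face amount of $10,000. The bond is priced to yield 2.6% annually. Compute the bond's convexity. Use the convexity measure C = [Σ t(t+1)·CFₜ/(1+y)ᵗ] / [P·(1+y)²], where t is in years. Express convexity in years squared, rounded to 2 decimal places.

16.21

With y = 0.026:
  t   CF        PV=CF/(1+0.026)^t    t·PV        t(t+1)·PV
  1       975.00       950.2924       950.2924       1,900.5848
  2       975.00       926.2109     1,852.4218       5,557.2655
  3       975.00       902.7397     2,708.2190      10,832.8762
  4    10,975.00     9,904.1016    39,616.4063     198,082.0315
  Σ                 12,683.3446    45,127.3396     216,372.7580
P = 12,683.3446.
Convexity = Σ t(t+1)·PV / [P·(1+y)²] = 216,372.7580 / (12,683.3446 × 1.052676) = 16.20593.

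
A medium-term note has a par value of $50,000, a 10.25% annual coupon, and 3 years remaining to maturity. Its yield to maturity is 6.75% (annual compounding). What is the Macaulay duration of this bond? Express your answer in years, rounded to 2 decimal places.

Periodic yield y = 0.0675. Discount each cash flow and weight by its year:
  t   CF        PV=CF/(1+0.0675)^t    t·PV
  1     5,125.00     4,800.9368     4,800.9368
  2     5,125.00     4,497.3647     8,994.7293
  3    55,125.00    45,315.3096   135,945.9288
  Σ                 54,613.6110   149,741.5948
Price P = Σ PV = 54,613.6110.
Macaulay duration = Σ(t·PV) / P = 149,741.5948 / 54,613.6110 = 2.74184 years.

2.74 years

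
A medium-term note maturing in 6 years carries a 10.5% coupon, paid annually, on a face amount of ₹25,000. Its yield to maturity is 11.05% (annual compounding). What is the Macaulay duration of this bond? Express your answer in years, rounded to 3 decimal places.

4.727 years

Periodic yield y = 0.1105. Discount each cash flow and weight by its year:
  t   CF        PV=CF/(1+0.1105)^t    t·PV
  1     2,625.00     2,363.8001     2,363.8001
  2     2,625.00     2,128.5908     4,257.1816
  3     2,625.00     1,916.7860     5,750.3579
  4     2,625.00     1,726.0567     6,904.2268
  5     2,625.00     1,554.3059     7,771.5295
  6    27,625.00    14,729.5985    88,377.5911
  Σ                 24,419.1380   115,424.6869
Price P = Σ PV = 24,419.1380.
Macaulay duration = Σ(t·PV) / P = 115,424.6869 / 24,419.1380 = 4.72681 years.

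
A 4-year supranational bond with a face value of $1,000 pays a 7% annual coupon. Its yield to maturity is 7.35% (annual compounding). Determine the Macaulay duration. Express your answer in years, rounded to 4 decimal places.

Periodic yield y = 0.0735. Discount each cash flow and weight by its year:
  t   CF        PV=CF/(1+0.0735)^t    t·PV
  1        70.00        65.2073        65.2073
  2        70.00        60.7427       121.4854
  3        70.00        56.5838       169.7513
  4     1,070.00       805.7041     3,222.8165
  Σ                    988.2378     3,579.2604
Price P = Σ PV = 988.2378.
Macaulay duration = Σ(t·PV) / P = 3,579.2604 / 988.2378 = 3.62186 years.

3.6219 years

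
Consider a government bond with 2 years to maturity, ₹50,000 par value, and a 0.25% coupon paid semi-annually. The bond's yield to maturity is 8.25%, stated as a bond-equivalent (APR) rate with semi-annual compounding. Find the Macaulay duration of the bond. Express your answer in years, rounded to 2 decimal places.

Periodic yield y = 0.04125. Discount each cash flow and weight by its period:
  t   CF        PV=CF/(1+0.04125)^t    t·PV
  1        62.50        60.0240        60.0240
  2        62.50        57.6461       115.2922
  3        62.50        55.3624       166.0872
  4    50,062.50    42,588.5129   170,354.0516
  Σ                 42,761.5454   170,695.4551
Price P = Σ PV = 42,761.5454.
Macaulay duration = Σ(t·PV) / P = 170,695.4551 / 42,761.5454 = 3.99180 half-year periods.
In years: 3.99180 / 2 = 1.99590 years.

2.00 years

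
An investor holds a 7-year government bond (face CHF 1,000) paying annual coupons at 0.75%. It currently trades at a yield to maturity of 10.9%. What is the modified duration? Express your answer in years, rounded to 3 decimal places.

6.102 years

Periodic yield y = 0.109. First find Macaulay duration:
  t   CF        PV=CF/(1+0.109)^t    t·PV
  1         7.50         6.7628         6.7628
  2         7.50         6.0982        12.1963
  3         7.50         5.4988        16.4964
  4         7.50         4.9583        19.8333
  5         7.50         4.4710        22.3549
  6         7.50         4.0315        24.1893
  7     1,007.50       488.3422     3,418.3952
  Σ                    520.1628     3,520.2283
P = 520.1628; Macaulay duration = 3,520.2283 / 520.1628 = 6.76755 years.
Modified duration = D_Mac / (1 + y) = 6.76755 / 1.109 = 6.10239 years.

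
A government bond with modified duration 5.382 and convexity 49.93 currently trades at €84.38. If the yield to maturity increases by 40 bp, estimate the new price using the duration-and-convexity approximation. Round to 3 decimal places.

€82.597

Duration effect: -D_mod·Δy = -5.382 × (+0.004) = -0.021528
Convexity effect: ½·C·(Δy)² = 0.5 × 49.93 × (0.004)² = +0.00039944
ΔP/P ≈ -0.021528 + 0.00039944 = -0.02112856
New price ≈ 84.38 × (1 - 0.02112856) = 82.5971721072.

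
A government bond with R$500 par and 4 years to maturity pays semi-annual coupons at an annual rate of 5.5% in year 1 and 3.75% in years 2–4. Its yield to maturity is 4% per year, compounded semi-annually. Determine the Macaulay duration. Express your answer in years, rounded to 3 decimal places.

Periodic yield y = 0.02. Discount each cash flow and weight by its period:
  t   CF        PV=CF/(1+0.02)^t    t·PV
  1       13.750        13.4804        13.4804
  2       13.750        13.2161        26.4321
  3        9.375         8.8343        26.5028
  4        9.375         8.6611        34.6442
  5        9.375         8.4912        42.4561
  6        9.375         8.3247        49.9484
  7        9.375         8.1615        57.1305
  8      509.375       434.7467     3,477.9733
  Σ                    503.9159     3,728.5678
Price P = Σ PV = 503.9159.
Macaulay duration = Σ(t·PV) / P = 3,728.5678 / 503.9159 = 7.39919 half-year periods.
In years: 7.39919 / 2 = 3.69959 years.

3.700 years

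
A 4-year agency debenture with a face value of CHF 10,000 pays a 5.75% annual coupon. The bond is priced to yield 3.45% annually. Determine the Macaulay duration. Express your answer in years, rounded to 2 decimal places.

3.70 years

Periodic yield y = 0.0345. Discount each cash flow and weight by its year:
  t   CF        PV=CF/(1+0.0345)^t    t·PV
  1       575.00       555.8241       555.8241
  2       575.00       537.2876     1,074.5753
  3       575.00       519.3694     1,558.1082
  4    10,575.00     9,233.3308    36,933.3233
  Σ                 10,845.8119    40,121.8308
Price P = Σ PV = 10,845.8119.
Macaulay duration = Σ(t·PV) / P = 40,121.8308 / 10,845.8119 = 3.69929 years.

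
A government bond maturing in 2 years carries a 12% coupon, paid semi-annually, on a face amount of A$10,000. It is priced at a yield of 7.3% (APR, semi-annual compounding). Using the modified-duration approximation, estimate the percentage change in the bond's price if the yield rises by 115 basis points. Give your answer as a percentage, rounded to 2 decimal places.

Periodic yield y = 0.0365. Modified duration first:
  t   CF        PV=CF/(1+0.0365)^t    t·PV
  1       600.00       578.8712       578.8712
  2       600.00       558.4864     1,116.9729
  3       600.00       538.8195     1,616.4586
  4    10,600.00     9,183.9316    36,735.7263
  Σ                 10,860.1088    40,048.0290
P = 10,860.1088; D_Mac = 3.68763 half-year periods = 1.84381 yrs; D_mod = 1.84381/(1+0.0365) = 1.77888 yrs.
ΔP/P ≈ -D_mod · Δy = -1.77888 × (+0.0115) = -0.020457 = -2.0457%.

-2.05%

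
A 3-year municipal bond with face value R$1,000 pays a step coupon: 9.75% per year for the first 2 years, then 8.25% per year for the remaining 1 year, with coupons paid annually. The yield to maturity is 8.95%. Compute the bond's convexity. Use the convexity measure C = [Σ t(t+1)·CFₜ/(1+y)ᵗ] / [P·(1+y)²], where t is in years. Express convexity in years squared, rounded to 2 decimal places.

With y = 0.0895:
  t   CF        PV=CF/(1+0.0895)^t    t·PV        t(t+1)·PV
  1        97.50        89.4906        89.4906         178.9812
  2        97.50        82.1391       164.2783         492.8348
  3     1,082.50       837.0400     2,511.1199      10,044.4797
  Σ                  1,008.6697     2,764.8888      10,716.2958
P = 1,008.6697.
Convexity = Σ t(t+1)·PV / [P·(1+y)²] = 10,716.2958 / (1,008.6697 × 1.187010) = 8.95038.

8.95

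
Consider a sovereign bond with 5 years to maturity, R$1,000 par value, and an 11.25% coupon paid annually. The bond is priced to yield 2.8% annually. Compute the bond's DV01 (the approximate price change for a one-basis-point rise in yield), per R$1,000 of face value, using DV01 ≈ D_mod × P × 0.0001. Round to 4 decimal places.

Periodic yield y = 0.028.
  t   CF        PV=CF/(1+0.028)^t    t·PV
  1       112.50       109.4358       109.4358
  2       112.50       106.4551       212.9101
  3       112.50       103.5555       310.6665
  4       112.50       100.7349       402.9397
  5     1,112.50       969.0238     4,845.1190
  Σ                  1,389.2051     5,881.0711
P = 1,389.2051; D_Mac = 4.23341 yrs; D_mod = 4.11810 yrs.
DV01 ≈ 4.11810 × 1,389.2051 × 0.0001 = 0.572089.

R$0.5721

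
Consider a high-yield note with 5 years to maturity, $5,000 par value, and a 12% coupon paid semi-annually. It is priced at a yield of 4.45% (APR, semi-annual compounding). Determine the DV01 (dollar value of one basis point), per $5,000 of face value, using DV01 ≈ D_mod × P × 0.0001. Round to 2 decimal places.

$2.66

Periodic yield y = 0.02225.
  t   CF        PV=CF/(1+0.02225)^t    t·PV
  1       300.00       293.4703       293.4703
  2       300.00       287.0827       574.1654
  3       300.00       280.8341       842.5024
  4       300.00       274.7216     1,098.8863
  5       300.00       268.7421     1,343.7104
  6       300.00       262.8927     1,577.3562
  7       300.00       257.1707     1,800.1946
  8       300.00       251.5732     2,012.5853
  9       300.00       246.0975     2,214.8774
  10    5,300.00     4,253.0910    42,530.9102
  Σ                  6,675.6758    54,288.6585
P = 6,675.6758; D_Mac = 8.13231 half-year periods = 4.06615 yrs; D_mod = 3.97765 yrs.
DV01 ≈ 3.97765 × 6,675.6758 × 0.0001 = 2.655351.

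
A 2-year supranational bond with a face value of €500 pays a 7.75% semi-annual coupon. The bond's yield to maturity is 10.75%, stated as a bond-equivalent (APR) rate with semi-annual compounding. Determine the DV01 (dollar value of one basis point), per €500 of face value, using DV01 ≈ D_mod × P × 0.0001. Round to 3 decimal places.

Periodic yield y = 0.05375.
  t   CF        PV=CF/(1+0.05375)^t    t·PV
  1       19.375        18.3867        18.3867
  2       19.375        17.4488        34.8977
  3       19.375        16.5588        49.6764
  4      519.375       421.2411     1,684.9642
  Σ                    473.6354     1,787.9250
P = 473.6354; D_Mac = 3.77490 half-year periods = 1.88745 yrs; D_mod = 1.79117 yrs.
DV01 ≈ 1.79117 × 473.6354 × 0.0001 = 0.084836.

€0.085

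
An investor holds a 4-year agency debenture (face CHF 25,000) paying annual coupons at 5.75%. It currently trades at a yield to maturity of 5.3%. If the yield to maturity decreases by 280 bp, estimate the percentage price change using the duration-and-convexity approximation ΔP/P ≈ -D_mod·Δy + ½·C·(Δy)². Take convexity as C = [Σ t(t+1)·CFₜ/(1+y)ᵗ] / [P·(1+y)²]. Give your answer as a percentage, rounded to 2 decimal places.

+10.44%

With y = 0.053:
  t   CF        PV=CF/(1+0.053)^t    t·PV        t(t+1)·PV
  1     1,437.50     1,365.1472     1,365.1472       2,730.2944
  2     1,437.50     1,296.4361     2,592.8722       7,778.6165
  3     1,437.50     1,231.1834     3,693.5501      14,774.2004
  4    26,437.50    21,503.3884    86,013.5537     430,067.7686
  Σ                 25,396.1551    93,665.1232     455,350.8800
P = 25,396.1551; D_Mac = 3.68816 yrs; D_mod = 3.50253 yrs; C = 16.17043.
Duration effect: -3.50253 × (-0.028) = +0.098071
Convexity effect: 0.5 × 16.17043 × (-0.028)² = +0.0063388
ΔP/P ≈ +0.098071 + 0.0063388 = +0.104410 = +10.4410%.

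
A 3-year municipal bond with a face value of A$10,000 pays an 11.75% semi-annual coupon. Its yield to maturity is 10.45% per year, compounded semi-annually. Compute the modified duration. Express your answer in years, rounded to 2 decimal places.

2.49 years

Periodic yield y = 0.05225. First find Macaulay duration:
  t   CF        PV=CF/(1+0.05225)^t    t·PV
  1       587.50       558.3274       558.3274
  2       587.50       530.6034     1,061.2067
  3       587.50       504.2560     1,512.7680
  4       587.50       479.2169     1,916.8676
  5       587.50       455.4212     2,277.1058
  6    10,587.50     7,799.7344    46,798.4067
  Σ                 10,327.5593    54,124.6822
P = 10,327.5593; Macaulay duration = 54,124.6822 / 10,327.5593 = 5.24080 half-year periods = 2.62040 years.
Modified duration = D_Mac / (1 + y) = 2.62040 / 1.05225 = 2.49028 years.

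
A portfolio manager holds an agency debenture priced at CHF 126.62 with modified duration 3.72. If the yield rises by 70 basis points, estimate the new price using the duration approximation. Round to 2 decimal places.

Duration approximation: ΔP/P ≈ -D_mod · Δy = -3.72 × (+0.007) = -0.026040.
New price ≈ 126.62 × (1 - 0.026040) = 123.3228152.

CHF 123.32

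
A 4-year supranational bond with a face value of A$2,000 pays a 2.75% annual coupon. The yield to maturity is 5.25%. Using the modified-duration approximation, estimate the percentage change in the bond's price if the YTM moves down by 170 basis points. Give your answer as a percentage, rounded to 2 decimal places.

Periodic yield y = 0.0525. Modified duration first:
  t   CF        PV=CF/(1+0.0525)^t    t·PV
  1        55.00        52.2565        52.2565
  2        55.00        49.6499        99.2998
  3        55.00        47.1733       141.5199
  4     2,055.00     1,674.6475     6,698.5900
  Σ                  1,823.7273     6,991.6663
P = 1,823.7273; D_Mac = 3.83372 yrs; D_mod = 3.83372/(1+0.0525) = 3.64249 yrs.
ΔP/P ≈ -D_mod · Δy = -3.64249 × (-0.017) = +0.061922 = +6.1922%.

+6.19%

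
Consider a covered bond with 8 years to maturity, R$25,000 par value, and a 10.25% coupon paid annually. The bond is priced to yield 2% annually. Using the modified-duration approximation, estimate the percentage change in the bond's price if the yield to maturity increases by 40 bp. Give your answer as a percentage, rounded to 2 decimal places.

Periodic yield y = 0.02. Modified duration first:
  t   CF        PV=CF/(1+0.02)^t    t·PV
  1     2,562.50     2,512.2549     2,512.2549
  2     2,562.50     2,462.9950     4,925.9900
  3     2,562.50     2,414.7010     7,244.1029
  4     2,562.50     2,367.3539     9,469.4156
  5     2,562.50     2,320.9352    11,604.6760
  6     2,562.50     2,275.4267    13,652.5600
  7     2,562.50     2,230.8105    15,615.6732
  8    27,562.50    23,524.3284   188,194.6268
  Σ                 40,108.8055   253,219.2995
P = 40,108.8055; D_Mac = 6.31331 yrs; D_mod = 6.31331/(1+0.02) = 6.18952 yrs.
ΔP/P ≈ -D_mod · Δy = -6.18952 × (+0.004) = -0.024758 = -2.4758%.

-2.48%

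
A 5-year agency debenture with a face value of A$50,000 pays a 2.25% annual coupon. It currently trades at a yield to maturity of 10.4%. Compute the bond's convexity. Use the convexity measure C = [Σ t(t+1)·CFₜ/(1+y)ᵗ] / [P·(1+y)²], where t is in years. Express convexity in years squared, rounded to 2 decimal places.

22.88

With y = 0.104:
  t   CF        PV=CF/(1+0.104)^t    t·PV        t(t+1)·PV
  1     1,125.00     1,019.0217     1,019.0217       2,038.0435
  2     1,125.00       923.0269     1,846.0539       5,538.1616
  3     1,125.00       836.0751     2,508.2254      10,032.9015
  4     1,125.00       757.3144     3,029.2577      15,146.2885
  5    51,125.00    31,173.6715   155,868.3573     935,210.1438
  Σ                 34,709.1097   164,270.9160     967,965.5389
P = 34,709.1097.
Convexity = Σ t(t+1)·PV / [P·(1+y)²] = 967,965.5389 / (34,709.1097 × 1.218816) = 22.88117.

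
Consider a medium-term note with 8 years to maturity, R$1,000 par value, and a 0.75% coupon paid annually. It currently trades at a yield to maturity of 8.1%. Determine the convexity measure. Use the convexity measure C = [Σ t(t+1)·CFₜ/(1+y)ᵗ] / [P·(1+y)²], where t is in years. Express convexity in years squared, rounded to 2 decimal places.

58.70

With y = 0.081:
  t   CF        PV=CF/(1+0.081)^t    t·PV        t(t+1)·PV
  1         7.50         6.9380         6.9380          13.8760
  2         7.50         6.4182        12.8363          38.5089
  3         7.50         5.9372        17.8117          71.2468
  4         7.50         5.4924        21.9694         109.8471
  5         7.50         5.0808        25.4040         152.4242
  6         7.50         4.7001        28.2006         197.4042
  7         7.50         4.3479        30.4354         243.4834
  8     1,007.50       540.3056     4,322.4451      38,902.0063
  Σ                    579.2202     4,466.0407      39,728.7970
P = 579.2202.
Convexity = Σ t(t+1)·PV / [P·(1+y)²] = 39,728.7970 / (579.2202 × 1.168561) = 58.69624.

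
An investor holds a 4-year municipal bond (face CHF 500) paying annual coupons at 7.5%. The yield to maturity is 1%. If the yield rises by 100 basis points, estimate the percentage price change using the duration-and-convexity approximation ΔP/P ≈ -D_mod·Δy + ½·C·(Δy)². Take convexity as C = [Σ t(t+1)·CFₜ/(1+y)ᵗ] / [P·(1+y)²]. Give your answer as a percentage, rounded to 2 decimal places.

-3.52%

With y = 0.01:
  t   CF        PV=CF/(1+0.01)^t    t·PV        t(t+1)·PV
  1        37.50        37.1287        37.1287          74.2574
  2        37.50        36.7611        73.5222         220.5666
  3        37.50        36.3971       109.1914         436.7656
  4       537.50       516.5269     2,066.1077      10,330.5387
  Σ                    626.8139     2,285.9500      11,062.1283
P = 626.8139; D_Mac = 3.64694 yrs; D_mod = 3.61083 yrs; C = 17.30045.
Duration effect: -3.61083 × (+0.01) = -0.036108
Convexity effect: 0.5 × 17.30045 × (0.01)² = +0.0008650
ΔP/P ≈ -0.036108 + 0.0008650 = -0.035243 = -3.5243%.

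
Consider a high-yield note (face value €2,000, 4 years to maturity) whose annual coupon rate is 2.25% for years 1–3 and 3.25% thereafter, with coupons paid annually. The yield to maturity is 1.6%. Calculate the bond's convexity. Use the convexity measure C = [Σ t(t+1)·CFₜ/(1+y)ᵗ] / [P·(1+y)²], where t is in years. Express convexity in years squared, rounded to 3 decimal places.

With y = 0.016:
  t   CF        PV=CF/(1+0.016)^t    t·PV        t(t+1)·PV
  1        45.00        44.2913        44.2913          88.5827
  2        45.00        43.5938        87.1877         261.5630
  3        45.00        42.9073       128.7220         514.8878
  4     2,065.00     1,937.9619     7,751.8474      38,759.2371
  Σ                  2,068.7543     8,012.0484      39,624.2706
P = 2,068.7543.
Convexity = Σ t(t+1)·PV / [P·(1+y)²] = 39,624.2706 / (2,068.7543 × 1.032256) = 18.55517.

18.555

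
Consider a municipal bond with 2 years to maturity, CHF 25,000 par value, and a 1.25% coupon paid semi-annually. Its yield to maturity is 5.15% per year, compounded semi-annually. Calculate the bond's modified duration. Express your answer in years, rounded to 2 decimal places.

1.93 years

Periodic yield y = 0.02575. First find Macaulay duration:
  t   CF        PV=CF/(1+0.02575)^t    t·PV
  1       156.25       152.3276       152.3276
  2       156.25       148.5036       297.0072
  3       156.25       144.7756       434.3269
  4    25,156.25    22,723.7394    90,894.9575
  Σ                 23,169.3462    91,778.6191
P = 23,169.3462; Macaulay duration = 91,778.6191 / 23,169.3462 = 3.96121 half-year periods = 1.98060 years.
Modified duration = D_Mac / (1 + y) = 1.98060 / 1.02575 = 1.93088 years.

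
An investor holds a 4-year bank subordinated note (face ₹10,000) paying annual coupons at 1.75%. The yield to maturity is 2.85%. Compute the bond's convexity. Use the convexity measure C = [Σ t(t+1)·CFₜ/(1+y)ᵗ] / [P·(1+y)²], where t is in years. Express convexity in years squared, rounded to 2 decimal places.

18.25

With y = 0.0285:
  t   CF        PV=CF/(1+0.0285)^t    t·PV        t(t+1)·PV
  1       175.00       170.1507       170.1507         340.3014
  2       175.00       165.4358       330.8716         992.6147
  3       175.00       160.8515       482.5546       1,930.2182
  4    10,175.00     9,093.2103    36,372.8411     181,864.2054
  Σ                  9,589.6483    37,356.4179     185,127.3397
P = 9,589.6483.
Convexity = Σ t(t+1)·PV / [P·(1+y)²] = 185,127.3397 / (9,589.6483 × 1.057812) = 18.24985.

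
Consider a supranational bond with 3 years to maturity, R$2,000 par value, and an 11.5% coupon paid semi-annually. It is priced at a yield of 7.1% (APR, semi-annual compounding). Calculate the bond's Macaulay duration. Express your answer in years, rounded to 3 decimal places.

Periodic yield y = 0.0355. Discount each cash flow and weight by its period:
  t   CF        PV=CF/(1+0.0355)^t    t·PV
  1       115.00       111.0575       111.0575
  2       115.00       107.2501       214.5002
  3       115.00       103.5732       310.7197
  4       115.00       100.0224       400.0897
  5       115.00        96.5934       482.9669
  6     2,115.00     1,715.5752    10,293.4510
  Σ                  2,234.0718    11,812.7850
Price P = Σ PV = 2,234.0718.
Macaulay duration = Σ(t·PV) / P = 11,812.7850 / 2,234.0718 = 5.28756 half-year periods.
In years: 5.28756 / 2 = 2.64378 years.

2.644 years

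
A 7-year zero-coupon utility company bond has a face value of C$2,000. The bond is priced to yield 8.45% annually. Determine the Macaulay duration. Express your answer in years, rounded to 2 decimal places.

A zero-coupon bond has a single cash flow at maturity, so its Macaulay duration equals its maturity: 7 years.

7.00 years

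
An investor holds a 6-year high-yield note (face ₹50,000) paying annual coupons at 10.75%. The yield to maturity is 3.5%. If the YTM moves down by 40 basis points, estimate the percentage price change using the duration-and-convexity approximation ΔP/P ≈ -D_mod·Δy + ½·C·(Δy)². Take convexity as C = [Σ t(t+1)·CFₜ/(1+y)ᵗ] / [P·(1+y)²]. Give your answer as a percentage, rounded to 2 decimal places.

With y = 0.035:
  t   CF        PV=CF/(1+0.035)^t    t·PV        t(t+1)·PV
  1     5,375.00     5,193.2367     5,193.2367      10,386.4734
  2     5,375.00     5,017.6200    10,035.2400      30,105.7201
  3     5,375.00     4,847.9420    14,543.8261      58,175.3045
  4     5,375.00     4,684.0020    18,736.0079      93,680.0395
  5     5,375.00     4,525.6058    22,628.0289     135,768.1732
  6    55,375.00    45,047.5982   270,285.5891   1,891,999.1235
  Σ                 69,316.0047   341,421.9287   2,220,114.8342
P = 69,316.0047; D_Mac = 4.92559 yrs; D_mod = 4.75902 yrs; C = 29.89931.
Duration effect: -4.75902 × (-0.004) = +0.019036
Convexity effect: 0.5 × 29.89931 × (-0.004)² = +0.0002392
ΔP/P ≈ +0.019036 + 0.0002392 = +0.019275 = +1.9275%.

+1.93%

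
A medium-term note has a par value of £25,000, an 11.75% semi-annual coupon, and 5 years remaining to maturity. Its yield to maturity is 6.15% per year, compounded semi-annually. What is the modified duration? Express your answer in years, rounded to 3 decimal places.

3.922 years

Periodic yield y = 0.03075. First find Macaulay duration:
  t   CF        PV=CF/(1+0.03075)^t    t·PV
  1     1,468.75     1,424.9333     1,424.9333
  2     1,468.75     1,382.4238     2,764.8475
  3     1,468.75     1,341.1824     4,023.5472
  4     1,468.75     1,301.1714     5,204.6856
  5     1,468.75     1,262.3540     6,311.7700
  6     1,468.75     1,224.6946     7,348.1679
  7     1,468.75     1,188.1588     8,317.1113
  8     1,468.75     1,152.7128     9,221.7027
  9     1,468.75     1,118.3244    10,064.9193
  10   26,468.75    19,552.3966   195,523.9657
  Σ                 30,948.3521   250,205.6507
P = 30,948.3521; Macaulay duration = 250,205.6507 / 30,948.3521 = 8.08462 half-year periods = 4.04231 years.
Modified duration = D_Mac / (1 + y) = 4.04231 / 1.03075 = 3.92172 years.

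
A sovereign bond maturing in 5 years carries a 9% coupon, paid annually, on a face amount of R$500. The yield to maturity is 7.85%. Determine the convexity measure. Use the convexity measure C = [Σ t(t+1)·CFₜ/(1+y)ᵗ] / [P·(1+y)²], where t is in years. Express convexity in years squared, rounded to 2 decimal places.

20.74

With y = 0.0785:
  t   CF        PV=CF/(1+0.0785)^t    t·PV        t(t+1)·PV
  1        45.00        41.7246        41.7246          83.4492
  2        45.00        38.6876        77.3753         232.1258
  3        45.00        35.8717       107.6151         430.4605
  4        45.00        33.2607       133.0430         665.2148
  5       545.00       373.5044     1,867.5221      11,205.1328
  Σ                    523.0491     2,227.2801      12,616.3832
P = 523.0491.
Convexity = Σ t(t+1)·PV / [P·(1+y)²] = 12,616.3832 / (523.0491 × 1.163162) = 20.73729.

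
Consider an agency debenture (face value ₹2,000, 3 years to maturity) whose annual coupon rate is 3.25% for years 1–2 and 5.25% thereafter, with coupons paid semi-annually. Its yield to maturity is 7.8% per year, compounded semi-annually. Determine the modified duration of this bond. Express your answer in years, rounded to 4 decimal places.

2.7632 years

Periodic yield y = 0.039. First find Macaulay duration:
  t   CF        PV=CF/(1+0.039)^t    t·PV
  1        32.50        31.2801        31.2801
  2        32.50        30.1059        60.2119
  3        32.50        28.9759        86.9277
  4        32.50        27.8882       111.5530
  5        52.50        43.3592       216.7962
  6     2,052.50     1,631.5105     9,789.0632
  Σ                  1,793.1199    10,295.8319
P = 1,793.1199; Macaulay duration = 10,295.8319 / 1,793.1199 = 5.74185 half-year periods = 2.87093 years.
Modified duration = D_Mac / (1 + y) = 2.87093 / 1.039 = 2.76316 years.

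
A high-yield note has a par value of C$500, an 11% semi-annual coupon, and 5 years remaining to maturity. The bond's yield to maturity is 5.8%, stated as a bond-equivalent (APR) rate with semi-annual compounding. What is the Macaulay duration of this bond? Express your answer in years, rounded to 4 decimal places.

4.0870 years

Periodic yield y = 0.029. Discount each cash flow and weight by its period:
  t   CF        PV=CF/(1+0.029)^t    t·PV
  1        27.50        26.7250        26.7250
  2        27.50        25.9718        51.9436
  3        27.50        25.2398        75.7195
  4        27.50        24.5285        98.1140
  5        27.50        23.8372       119.1862
  6        27.50        23.1654       138.9926
  7        27.50        22.5126       157.5880
  8        27.50        21.8781       175.0248
  9        27.50        21.2615       191.3537
  10      527.50       396.3407     3,963.4074
  Σ                    611.4607     4,998.0548
Price P = Σ PV = 611.4607.
Macaulay duration = Σ(t·PV) / P = 4,998.0548 / 611.4607 = 8.17396 half-year periods.
In years: 8.17396 / 2 = 4.08698 years.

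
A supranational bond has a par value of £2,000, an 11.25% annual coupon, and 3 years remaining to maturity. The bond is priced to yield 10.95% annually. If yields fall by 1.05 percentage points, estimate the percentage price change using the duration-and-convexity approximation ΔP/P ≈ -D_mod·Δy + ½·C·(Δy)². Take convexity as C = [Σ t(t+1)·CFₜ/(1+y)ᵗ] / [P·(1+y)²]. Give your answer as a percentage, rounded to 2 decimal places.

+2.61%

With y = 0.1095:
  t   CF        PV=CF/(1+0.1095)^t    t·PV        t(t+1)·PV
  1       225.00       202.7941       202.7941         405.5881
  2       225.00       182.7797       365.5594       1,096.6781
  3     2,225.00     1,629.1013     4,887.3040      19,549.2158
  Σ                  2,014.6750     5,455.6574      21,051.4820
P = 2,014.6750; D_Mac = 2.70796 yrs; D_mod = 2.44070 yrs; C = 8.48835.
Duration effect: -2.44070 × (-0.0105) = +0.025627
Convexity effect: 0.5 × 8.48835 × (-0.0105)² = +0.0004679
ΔP/P ≈ +0.025627 + 0.0004679 = +0.026095 = +2.6095%.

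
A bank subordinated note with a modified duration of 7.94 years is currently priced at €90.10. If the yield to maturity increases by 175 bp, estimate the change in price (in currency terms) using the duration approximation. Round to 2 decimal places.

Duration approximation: ΔP/P ≈ -D_mod · Δy = -7.94 × (+0.0175) = -0.138950.
ΔP ≈ 90.10 × (-0.138950) = -12.519395.

-€12.52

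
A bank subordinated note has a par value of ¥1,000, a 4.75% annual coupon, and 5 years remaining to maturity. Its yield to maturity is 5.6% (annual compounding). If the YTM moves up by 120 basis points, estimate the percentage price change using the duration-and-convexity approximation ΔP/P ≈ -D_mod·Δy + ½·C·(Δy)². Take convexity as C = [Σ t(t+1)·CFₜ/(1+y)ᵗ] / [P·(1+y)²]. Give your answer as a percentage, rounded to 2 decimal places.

With y = 0.056:
  t   CF        PV=CF/(1+0.056)^t    t·PV        t(t+1)·PV
  1        47.50        44.9811        44.9811          89.9621
  2        47.50        42.5957        85.1914         255.5742
  3        47.50        40.3368       121.0105         484.0421
  4        47.50        38.1978       152.7911         763.9553
  5     1,047.50       797.6905     3,988.4527      23,930.7161
  Σ                    963.8019     4,392.4267      25,524.2498
P = 963.8019; D_Mac = 4.55740 yrs; D_mod = 4.31572 yrs; C = 23.74856.
Duration effect: -4.31572 × (+0.012) = -0.051789
Convexity effect: 0.5 × 23.74856 × (0.012)² = +0.0017099
ΔP/P ≈ -0.051789 + 0.0017099 = -0.050079 = -5.0079%.

-5.01%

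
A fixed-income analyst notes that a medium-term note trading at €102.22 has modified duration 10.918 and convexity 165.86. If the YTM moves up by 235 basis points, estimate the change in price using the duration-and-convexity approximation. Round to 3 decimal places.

Duration effect: -D_mod·Δy = -10.918 × (+0.0235) = -0.256573
Convexity effect: ½·C·(Δy)² = 0.5 × 165.86 × (0.0235)² = +0.0457980925
ΔP/P ≈ -0.256573 + 0.0457980925 = -0.2107749075
ΔP ≈ 102.22 × (-0.2107749075) = -21.54541104465.

-€21.545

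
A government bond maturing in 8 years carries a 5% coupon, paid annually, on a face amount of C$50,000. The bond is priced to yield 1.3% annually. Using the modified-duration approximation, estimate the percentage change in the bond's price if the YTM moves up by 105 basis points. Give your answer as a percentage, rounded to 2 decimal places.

-7.20%

Periodic yield y = 0.013. Modified duration first:
  t   CF        PV=CF/(1+0.013)^t    t·PV
  1     2,500.00     2,467.9171     2,467.9171
  2     2,500.00     2,436.2459     4,872.4918
  3     2,500.00     2,404.9811     7,214.9434
  4     2,500.00     2,374.1176     9,496.4704
  5     2,500.00     2,343.6501    11,718.2507
  6     2,500.00     2,313.5737    13,881.4421
  7     2,500.00     2,283.8832    15,987.1824
  8    52,500.00    47,346.0487   378,768.3896
  Σ                 63,970.4174   444,407.0876
P = 63,970.4174; D_Mac = 6.94707 yrs; D_mod = 6.94707/(1+0.013) = 6.85792 yrs.
ΔP/P ≈ -D_mod · Δy = -6.85792 × (+0.0105) = -0.072008 = -7.2008%.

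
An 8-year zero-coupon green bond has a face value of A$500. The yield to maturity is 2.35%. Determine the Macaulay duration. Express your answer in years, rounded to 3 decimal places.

8.000 years

A zero-coupon bond has a single cash flow at maturity, so its Macaulay duration equals its maturity: 8 years.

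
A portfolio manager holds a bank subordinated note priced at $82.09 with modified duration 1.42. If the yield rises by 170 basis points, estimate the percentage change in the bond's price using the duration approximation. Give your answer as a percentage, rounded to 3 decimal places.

Duration approximation: ΔP/P ≈ -D_mod · Δy = -1.42 × (+0.017) = -0.024140.
As a percentage: -2.4140%.

-2.414%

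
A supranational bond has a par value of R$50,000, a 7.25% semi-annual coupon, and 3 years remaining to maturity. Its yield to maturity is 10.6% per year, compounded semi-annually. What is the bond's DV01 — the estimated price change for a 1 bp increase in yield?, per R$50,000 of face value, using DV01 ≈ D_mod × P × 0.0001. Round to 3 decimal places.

Periodic yield y = 0.053.
  t   CF        PV=CF/(1+0.053)^t    t·PV
  1     1,812.50     1,721.2726     1,721.2726
  2     1,812.50     1,634.6368     3,269.2736
  3     1,812.50     1,552.3616     4,657.0849
  4     1,812.50     1,474.2276     5,896.9103
  5     1,812.50     1,400.0262     7,000.1309
  6    51,812.50    38,007.0639   228,042.3833
  Σ                 45,789.5886   250,587.0556
P = 45,789.5886; D_Mac = 5.47258 half-year periods = 2.73629 yrs; D_mod = 2.59856 yrs.
DV01 ≈ 2.59856 × 45,789.5886 × 0.0001 = 11.898721.

R$11.899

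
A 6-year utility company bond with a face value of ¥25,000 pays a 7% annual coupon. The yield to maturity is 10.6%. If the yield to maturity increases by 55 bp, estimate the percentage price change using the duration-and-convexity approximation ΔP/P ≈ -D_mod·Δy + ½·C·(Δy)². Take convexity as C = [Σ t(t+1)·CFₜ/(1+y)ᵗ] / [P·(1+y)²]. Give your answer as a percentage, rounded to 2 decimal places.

-2.45%

With y = 0.106:
  t   CF        PV=CF/(1+0.106)^t    t·PV        t(t+1)·PV
  1     1,750.00     1,582.2785     1,582.2785       3,164.5570
  2     1,750.00     1,430.6315     2,861.2631       8,583.7892
  3     1,750.00     1,293.5186     3,880.5557      15,522.2228
  4     1,750.00     1,169.5466     4,678.1865      23,390.9325
  5     1,750.00     1,057.4563     5,287.2813      31,723.6879
  6    26,750.00    14,614.8050    87,688.8299     613,821.8092
  Σ                 21,148.2365   105,978.3950     696,206.9987
P = 21,148.2365; D_Mac = 5.01122 yrs; D_mod = 4.53094 yrs; C = 26.91250.
Duration effect: -4.53094 × (+0.0055) = -0.024920
Convexity effect: 0.5 × 26.91250 × (0.0055)² = +0.0004071
ΔP/P ≈ -0.024920 + 0.0004071 = -0.024513 = -2.4513%.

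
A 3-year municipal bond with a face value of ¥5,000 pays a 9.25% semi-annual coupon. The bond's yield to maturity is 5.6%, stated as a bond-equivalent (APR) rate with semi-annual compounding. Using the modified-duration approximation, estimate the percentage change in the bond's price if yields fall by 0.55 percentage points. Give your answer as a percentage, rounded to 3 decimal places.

+1.447%

Periodic yield y = 0.028. Modified duration first:
  t   CF        PV=CF/(1+0.028)^t    t·PV
  1       231.25       224.9514       224.9514
  2       231.25       218.8243       437.6486
  3       231.25       212.8641       638.5923
  4       231.25       207.0662       828.2649
  5       231.25       201.4263     1,007.1315
  6     5,231.25     4,432.4800    26,594.8802
  Σ                  5,497.6123    29,731.4688
P = 5,497.6123; D_Mac = 5.40807 half-year periods = 2.70403 yrs; D_mod = 2.70403/(1+0.028) = 2.63038 yrs.
ΔP/P ≈ -D_mod · Δy = -2.63038 × (-0.0055) = +0.014467 = +1.4467%.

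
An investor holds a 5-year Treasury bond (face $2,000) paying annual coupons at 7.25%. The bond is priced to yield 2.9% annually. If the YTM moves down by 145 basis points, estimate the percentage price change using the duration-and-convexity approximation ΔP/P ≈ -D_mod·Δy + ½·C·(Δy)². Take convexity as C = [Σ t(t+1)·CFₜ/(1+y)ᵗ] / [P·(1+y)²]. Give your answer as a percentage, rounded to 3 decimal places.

+6.494%

With y = 0.029:
  t   CF        PV=CF/(1+0.029)^t    t·PV        t(t+1)·PV
  1       145.00       140.9135       140.9135         281.8270
  2       145.00       136.9422       273.8844         821.6531
  3       145.00       133.0828       399.2484       1,596.9934
  4       145.00       129.3322       517.3286       2,586.6430
  5     2,145.00     1,859.3041     9,296.5204      55,779.1225
  Σ                  2,399.5747    10,627.8952      61,066.2390
P = 2,399.5747; D_Mac = 4.42907 yrs; D_mod = 4.30425 yrs; C = 24.03456.
Duration effect: -4.30425 × (-0.0145) = +0.062412
Convexity effect: 0.5 × 24.03456 × (-0.0145)² = +0.0025266
ΔP/P ≈ +0.062412 + 0.0025266 = +0.064938 = +6.4938%.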